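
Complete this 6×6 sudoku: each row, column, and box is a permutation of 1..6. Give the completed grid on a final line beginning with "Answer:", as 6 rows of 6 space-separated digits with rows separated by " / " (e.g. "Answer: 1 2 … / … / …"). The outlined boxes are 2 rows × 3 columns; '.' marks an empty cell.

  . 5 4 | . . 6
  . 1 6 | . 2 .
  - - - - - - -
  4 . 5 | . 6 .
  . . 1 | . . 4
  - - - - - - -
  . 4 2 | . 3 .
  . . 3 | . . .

Step 1. [r2c1∈{3}] r2c1 is down to just 3 ⇒ r2c1=3.
Step 2. [r3c6∈{1,2,3}] col 6 places 3 nowhere but r3c6 ⇒ r3c6=3.
Step 3. [r3c4∈{1,2}] in row 3, 1 fits only at r3c4. So r3c4=1.
Step 4. [r4c4∈{2,5}] 2 has one home in box 4: r4c4 ⇒ r4c4=2.
Step 5. [r6c2∈{6}] nothing but 6 survives at r6c2 ⇒ r6c2=6.
Step 6. [r6c5∈{1,4,5}] 4 has one home in col 5: r6c5 ⇒ r6c5=4.
Step 7. [r6c4∈{5}] r6c4 is down to just 5, so r6c4=5.
Step 8. [r6c1∈{1}] r6c1 is down to just 1, so r6c1=1.
Step 9. [r5c1∈{5}] r5c1's peers cover all but 5. So r5c1=5.
Step 10. [r5c6∈{1}] nothing but 1 survives at r5c6, so r5c6=1.
Step 11. [r2c6∈{5}] only 5 remains possible at r2c6, so r2c6=5.
Step 12. [r4c1∈{6}] r4c1 is down to just 6, so r4c1=6.
Step 13. [r1c1∈{2}] r1c1 has the single candidate 2 ⇒ r1c1=2.
Step 14. [r3c2∈{2}] r3c2 has the single candidate 2, so r3c2=2.
Step 15. [r5c4∈{6}] r5c4 is down to just 6, so r5c4=6.
Step 16. [r2c4∈{4}] only 4 remains possible at r2c4. So r2c4=4.
Step 17. [r4c2∈{3}] r4c2's peers cover all but 3, so r4c2=3.
Step 18. [r6c6∈{2}] r6c6's peers cover all but 2 ⇒ r6c6=2.
Step 19. [r1c5∈{1}] r1c5 has the single candidate 1. So r1c5=1.
Step 20. [r4c5∈{5}] nothing but 5 survives at r4c5 ⇒ r4c5=5.
Step 21. [r1c4∈{3}] r1c4 is down to just 3. So r1c4=3.

Answer: 2 5 4 3 1 6 / 3 1 6 4 2 5 / 4 2 5 1 6 3 / 6 3 1 2 5 4 / 5 4 2 6 3 1 / 1 6 3 5 4 2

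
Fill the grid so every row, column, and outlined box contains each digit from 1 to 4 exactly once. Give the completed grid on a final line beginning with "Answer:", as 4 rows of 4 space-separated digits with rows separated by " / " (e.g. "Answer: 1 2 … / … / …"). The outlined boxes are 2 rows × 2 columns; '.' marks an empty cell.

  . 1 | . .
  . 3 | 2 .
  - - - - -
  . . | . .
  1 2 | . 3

Step 1. [r1c4∈{4}] r1c4 is down to just 4 ⇒ r1c4=4.
Step 2. [r3c2∈{4}] only 4 remains possible at r3c2, so r3c2=4.
Step 3. [r3c4∈{1,2}] 2 has one home in row 3: r3c4 ⇒ r3c4=2.
Step 4. [r4c3∈{4}] r4c3 is down to just 4 ⇒ r4c3=4.
Step 5. [r2c1∈{4}] r2c1 has the single candidate 4. So r2c1=4.
Step 6. [r1c1∈{2}] r1c1's peers cover all but 2, so r1c1=2.
Step 7. [r1c3∈{3}] r1c3 has the single candidate 3 ⇒ r1c3=3.
Step 8. [r2c4∈{1}] r2c4's peers cover all but 1 ⇒ r2c4=1.
Step 9. [r3c1∈{3}] r3c1 is down to just 3 ⇒ r3c1=3.
Step 10. [r3c3∈{1}] only 1 remains possible at r3c3. So r3c3=1.

Answer: 2 1 3 4 / 4 3 2 1 / 3 4 1 2 / 1 2 4 3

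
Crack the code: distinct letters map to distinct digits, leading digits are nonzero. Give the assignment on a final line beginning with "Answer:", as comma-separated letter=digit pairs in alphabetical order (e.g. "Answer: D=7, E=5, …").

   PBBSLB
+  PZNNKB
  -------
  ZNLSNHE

Step 1. [Z] Z is the leading digit of a 7-digit sum of two 6-digit numbers; the final carry is exactly 1, so Z=1.
Step 2. [col 1: B + B ≡ E (mod 10)] E=4 is one option consistent with column 1 (B + B ≡ E (mod 10), carry-in 0) — take it ⇒ E=4.
Step 3. [col 1: B + B ≡ E (mod 10)] no forcing yet in column 1 (carry-in 0); B=2 is free and consistent — try it. So B=2.
Step 4. [col 2: L + K ≡ H (mod 10)] L=3 is one option consistent with column 2 (L + K ≡ H (mod 10), carry-in 0) — take it. So L=3.
Step 5. [col 2: L + K ≡ H (mod 10)] several values work for H in column 2 (L + K ≡ H (mod 10), carry-in 0); try H=0 ⇒ H=0.
Step 6. [col 2: L + K ≡ H (mod 10)] in column 2 we have L+K≡H with carry-in 0; given L=3, H=0 and digits 0,1,2,3,4 already taken and all letters distinct, that pins K to 7, so K=7.
Step 7. [col 3: S + N ≡ N (mod 10)] column 3: given nothing yet, carry-in 1, and digits 0,1,2,3,4,7 already taken and all letters distinct, S+N≡N (mod 10) forces S=9, so S=9.
Step 8. [col 3: S + N ≡ N (mod 10)] several values work for N in column 3 (S + N ≡ N (mod 10), carry-in 1); try N=6 ⇒ N=6.
Step 9. [col 6: P + P ≡ N (mod 10)] from column 6 (N=6, carry-in 0, digits 0,1,2,3,4,6,7,9 already taken and all letters distinct): P must equal 8. So P=8.

Answer: B=2, E=4, H=0, K=7, L=3, N=6, P=8, S=9, Z=1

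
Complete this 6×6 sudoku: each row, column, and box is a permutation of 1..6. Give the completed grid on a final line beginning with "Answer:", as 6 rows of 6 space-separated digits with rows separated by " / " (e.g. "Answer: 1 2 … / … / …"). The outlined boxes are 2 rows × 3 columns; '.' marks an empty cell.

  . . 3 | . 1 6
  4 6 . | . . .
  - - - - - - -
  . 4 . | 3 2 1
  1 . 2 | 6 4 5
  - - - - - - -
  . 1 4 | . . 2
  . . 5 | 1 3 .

Step 1. [r2c5∈{5}] r2c5's peers cover all but 5, so r2c5=5.
Step 2. [r6c1∈{2,6}] r6c1 is the only open cell in row 6 admitting 6. So r6c1=6.
Step 3. [r1c1∈{2,5}] across col 1, 2 lands solely at r1c1, so r1c1=2.
Step 4. [r5c4∈{5}] r5c4 is down to just 5. So r5c4=5.
Step 5. [r3c3∈{6}] r3c3's peers cover all but 6 ⇒ r3c3=6.
Step 6. [r2c4∈{2}] r2c4 has the single candidate 2. So r2c4=2.
Step 7. [r5c5∈{6}] only 6 remains possible at r5c5, so r5c5=6.
Step 8. [r5c1∈{3}] r5c1 is down to just 3 ⇒ r5c1=3.
Step 9. [r6c6∈{4}] nothing but 4 survives at r6c6 ⇒ r6c6=4.
Step 10. [r1c2∈{5}] r1c2 has the single candidate 5 ⇒ r1c2=5.
Step 11. [r6c2∈{2}] only 2 remains possible at r6c2, so r6c2=2.
Step 12. [r3c1∈{5}] nothing but 5 survives at r3c1 ⇒ r3c1=5.
Step 13. [r1c4∈{4}] r1c4 is down to just 4 ⇒ r1c4=4.
Step 14. [r2c3∈{1}] r2c3's peers cover all but 1 ⇒ r2c3=1.
Step 15. [r4c2∈{3}] r4c2 is down to just 3, so r4c2=3.
Step 16. [r2c6∈{3}] r2c6 has the single candidate 3. So r2c6=3.

Answer: 2 5 3 4 1 6 / 4 6 1 2 5 3 / 5 4 6 3 2 1 / 1 3 2 6 4 5 / 3 1 4 5 6 2 / 6 2 5 1 3 4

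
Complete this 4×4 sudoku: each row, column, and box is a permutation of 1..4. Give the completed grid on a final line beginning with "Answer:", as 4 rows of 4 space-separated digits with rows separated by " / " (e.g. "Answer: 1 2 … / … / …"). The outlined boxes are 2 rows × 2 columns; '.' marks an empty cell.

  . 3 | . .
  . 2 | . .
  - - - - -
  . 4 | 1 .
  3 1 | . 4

Step 1. [r4c3∈{2}] r4c3 is down to just 2 ⇒ r4c3=2.
Step 2. [r1c3∈{4}] r1c3 is down to just 4, so r1c3=4.
Step 3. [r1c1∈{1}] r1c1's peers cover all but 1, so r1c1=1.
Step 4. [r2c4∈{1,3}] row 2 places 1 nowhere but r2c4. So r2c4=1.
Step 5. [r3c1∈{2}] r3c1's peers cover all but 2 ⇒ r3c1=2.
Step 6. [r3c4∈{3}] only 3 remains possible at r3c4. So r3c4=3.
Step 7. [r2c1∈{4}] r2c1 has the single candidate 4 ⇒ r2c1=4.
Step 8. [r2c3∈{3}] only 3 remains possible at r2c3 ⇒ r2c3=3.
Step 9. [r1c4∈{2}] nothing but 2 survives at r1c4 ⇒ r1c4=2.

Answer: 1 3 4 2 / 4 2 3 1 / 2 4 1 3 / 3 1 2 4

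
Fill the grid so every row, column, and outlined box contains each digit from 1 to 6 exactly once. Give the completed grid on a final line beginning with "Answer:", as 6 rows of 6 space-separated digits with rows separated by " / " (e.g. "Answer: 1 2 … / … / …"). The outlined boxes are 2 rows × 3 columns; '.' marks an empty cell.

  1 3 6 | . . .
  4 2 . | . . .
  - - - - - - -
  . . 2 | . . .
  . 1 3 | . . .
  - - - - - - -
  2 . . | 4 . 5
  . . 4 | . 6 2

Step 1. [r3c2∈{4,5,6}] in col 2, 4 fits only at r3c2, so r3c2=4.
Step 2. [r5c5∈{1,3}] r5c5 is the only open cell in row 5 admitting 3. So r5c5=3.
Step 3. [r6c4∈{1}] r6c4's peers cover all but 1 ⇒ r6c4=1.
Step 4. [r1c6∈{4}] r1c6 has the single candidate 4 ⇒ r1c6=4.
Step 5. [r4c6∈{6}] r4c6's peers cover all but 6. So r4c6=6.
Step 6. [r4c1∈{5}] r4c1's peers cover all but 5, so r4c1=5.
Step 7. [r4c4∈{2}] r4c4 has the single candidate 2 ⇒ r4c4=2.
Step 8. [r1c4∈{5}] nothing but 5 survives at r1c4 ⇒ r1c4=5.
Step 9. [r2c5∈{1}] nothing but 1 survives at r2c5, so r2c5=1.
Step 10. [r2c6∈{3}] only 3 remains possible at r2c6, so r2c6=3.
Step 11. [r1c5∈{2}] nothing but 2 survives at r1c5, so r1c5=2.
Step 12. [r5c2∈{6}] nothing but 6 survives at r5c2 ⇒ r5c2=6.
Step 13. [r2c3∈{5}] only 5 remains possible at r2c3, so r2c3=5.
Step 14. [r2c4∈{6}] r2c4 has the single candidate 6. So r2c4=6.
Step 15. [r3c6∈{1}] r3c6's peers cover all but 1 ⇒ r3c6=1.
Step 16. [r4c5∈{4}] r4c5 has the single candidate 4, so r4c5=4.
Step 17. [r3c4∈{3}] only 3 remains possible at r3c4. So r3c4=3.
Step 18. [r3c5∈{5}] r3c5's peers cover all but 5, so r3c5=5.
Step 19. [r3c1∈{6}] r3c1 has the single candidate 6 ⇒ r3c1=6.
Step 20. [r6c2∈{5}] nothing but 5 survives at r6c2, so r6c2=5.
Step 21. [r6c1∈{3}] r6c1 has the single candidate 3. So r6c1=3.
Step 22. [r5c3∈{1}] r5c3's peers cover all but 1 ⇒ r5c3=1.

Answer: 1 3 6 5 2 4 / 4 2 5 6 1 3 / 6 4 2 3 5 1 / 5 1 3 2 4 6 / 2 6 1 4 3 5 / 3 5 4 1 6 2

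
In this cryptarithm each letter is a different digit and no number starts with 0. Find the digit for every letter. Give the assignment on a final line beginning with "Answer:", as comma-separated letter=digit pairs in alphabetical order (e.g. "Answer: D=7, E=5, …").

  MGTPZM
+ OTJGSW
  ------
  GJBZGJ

Step 1. [col 1: M + W ≡ J (mod 10)] several values work for M in column 1 (M + W ≡ J (mod 10), carry-in 0); try M=1. So M=1.
Step 2. [col 1: M + W ≡ J (mod 10)] J=8 is one option consistent with column 1 (M + W ≡ J (mod 10), carry-in 0) — take it. So J=8.
Step 3. [col 1: M + W ≡ J (mod 10)] from column 1 (M=1, J=8, carry-in 0, digits 1,8 already taken and all letters distinct): W must equal 7 ⇒ W=7.
Step 4. [col 2: Z + S ≡ G (mod 10)] Z=9 is one option consistent with column 2 (Z + S ≡ G (mod 10), carry-in 0) — take it, so Z=9.
Step 5. [col 2: Z + S ≡ G (mod 10)] several values work for G in column 2 (Z + S ≡ G (mod 10), carry-in 0); try G=5, so G=5.
Step 6. [col 2: Z + S ≡ G (mod 10)] column 2: given Z=9, G=5, carry-in 0, and digits 1,5,7,8,9 already taken and all letters distinct, Z+S≡G (mod 10) forces S=6, so S=6.
Step 7. [col 3: P + G ≡ Z (mod 10)] in column 3 we have P+G≡Z with carry-in 1; given G=5, Z=9 and digits 1,5,6,7,8,9 already taken and all letters distinct, that pins P to 3 ⇒ P=3.
Step 8. [col 4: T + J ≡ B (mod 10)] no forcing yet in column 4 (carry-in 0); T=2 is free and consistent — try it ⇒ T=2.
Step 9. [col 4: T + J ≡ B (mod 10)] from column 4 (T=2, J=8, carry-in 0, digits 1,2,3,5,6,7,8,9 already taken and all letters distinct): B must equal 0 ⇒ B=0.
Step 10. [col 6: M + O ≡ G (mod 10)] column 6 reads M+O+carry(0)=G with M=1, G=5; with digits 0,1,2,3,5,6,7,8,9 already taken and all letters distinct, the only value for O is 4. So O=4.

Answer: B=0, G=5, J=8, M=1, O=4, P=3, S=6, T=2, W=7, Z=9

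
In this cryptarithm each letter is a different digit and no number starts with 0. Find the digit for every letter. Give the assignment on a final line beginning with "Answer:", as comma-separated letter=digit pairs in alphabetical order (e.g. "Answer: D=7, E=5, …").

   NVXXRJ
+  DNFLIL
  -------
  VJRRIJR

Step 1. [V] V is the leading digit of a 7-digit sum of two 6-digit numbers; the final carry is exactly 1. So V=1.
Step 2. [col 1: J + L ≡ R (mod 10)] no forcing yet in column 1 (carry-in 0); L=6 is free and consistent — try it. So L=6.
Step 3. [col 1: J + L ≡ R (mod 10)] no forcing yet in column 1 (carry-in 0); R=0 is free and consistent — try it ⇒ R=0.
Step 4. [col 1: J + L ≡ R (mod 10)] column 1 reads J+L+carry(0)=R with L=6, R=0; with digits 0,1,6 already taken and all letters distinct, the only value for J is 4. So J=4.
Step 5. [col 2: R + I ≡ J (mod 10)] column 2 reads R+I+carry(1)=J with R=0, J=4; with digits 0,1,4,6 already taken and all letters distinct, the only value for I is 3. So I=3.
Step 6. [col 3: X + L ≡ I (mod 10)] column 3 reads X+L+carry(0)=I with L=6, I=3; with digits 0,1,3,4,6 already taken and all letters distinct, the only value for X is 7, so X=7.
Step 7. [col 4: X + F ≡ R (mod 10)] from column 4 (X=7, R=0, carry-in 1, digits 0,1,3,4,6,7 already taken and all letters distinct): F must equal 2, so F=2.
Step 8. [col 5: V + N ≡ R (mod 10)] from column 5 (V=1, R=0, carry-in 1, digits 0,1,2,3,4,6,7 already taken and all letters distinct): N must equal 8. So N=8.
Step 9. [col 6: N + D ≡ J (mod 10)] column 6 reads N+D+carry(1)=J with N=8, J=4; with digits 0,1,2,3,4,6,7,8 already taken and all letters distinct, the only value for D is 5 ⇒ D=5.

Answer: D=5, F=2, I=3, J=4, L=6, N=8, R=0, V=1, X=7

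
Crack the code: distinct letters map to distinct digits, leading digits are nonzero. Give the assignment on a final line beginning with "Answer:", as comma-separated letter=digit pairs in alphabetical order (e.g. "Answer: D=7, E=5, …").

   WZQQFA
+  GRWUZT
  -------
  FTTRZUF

Step 1. [col 1: A + T ≡ F (mod 10)] column 1 (A + T ≡ F (mod 10), carry-in 0) doesn't pin F yet; pick F=1 and continue ⇒ F=1.
Step 2. [col 1: A + T ≡ F (mod 10)] several values work for T in column 1 (A + T ≡ F (mod 10), carry-in 0); try T=2. So T=2.
Step 3. [col 1: A + T ≡ F (mod 10)] column 1: given T=2, F=1, carry-in 0, and digits 1,2 already taken and all letters distinct, A+T≡F (mod 10) forces A=9. So A=9.
Step 4. [col 2: F + Z ≡ U (mod 10)] several values work for U in column 2 (F + Z ≡ U (mod 10), carry-in 1); try U=0, so U=0.
Step 5. [col 2: F + Z ≡ U (mod 10)] column 2 reads F+Z+carry(1)=U with F=1, U=0; with digits 0,1,2,9 already taken and all letters distinct, the only value for Z is 8, so Z=8.
Step 6. [col 3: Q + U ≡ Z (mod 10)] in column 3 we have Q+U≡Z with carry-in 1; given U=0, Z=8 and digits 0,1,2,8,9 already taken and all letters distinct, that pins Q to 7, so Q=7.
Step 7. [col 4: Q + W ≡ R (mod 10)] column 4 reads Q+W+carry(0)=R with Q=7; with digits 0,1,2,7,8,9 already taken and all letters distinct, the only value for W is 6, so W=6.
Step 8. [col 4: Q + W ≡ R (mod 10)] column 4 reads Q+W+carry(0)=R with Q=7, W=6; with digits 0,1,2,6,7,8,9 already taken and all letters distinct, the only value for R is 3, so R=3.
Step 9. [col 6: W + G ≡ T (mod 10)] column 6 reads W+G+carry(1)=T with W=6, T=2; with digits 0,1,2,3,6,7,8,9 already taken and all letters distinct, the only value for G is 5 ⇒ G=5.

Answer: A=9, F=1, G=5, Q=7, R=3, T=2, U=0, W=6, Z=8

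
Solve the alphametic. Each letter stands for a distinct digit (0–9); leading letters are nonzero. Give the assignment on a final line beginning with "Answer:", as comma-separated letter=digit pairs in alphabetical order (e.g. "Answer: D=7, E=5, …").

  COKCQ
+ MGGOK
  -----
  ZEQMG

Step 1. [col 1: Q + K ≡ G (mod 10)] G=4 is one option consistent with column 1 (Q + K ≡ G (mod 10), carry-in 0) — take it ⇒ G=4.
Step 2. [col 1: Q + K ≡ G (mod 10)] Q=9 is one option consistent with column 1 (Q + K ≡ G (mod 10), carry-in 0) — take it. So Q=9.
Step 3. [col 1: Q + K ≡ G (mod 10)] from column 1 (Q=9, G=4, carry-in 0, digits 4,9 already taken and all letters distinct): K must equal 5. So K=5.
Step 4. [col 2: C + O ≡ M (mod 10)] no forcing yet in column 2 (carry-in 1); C=2 is free and consistent — try it, so C=2.
Step 5. [col 2: C + O ≡ M (mod 10)] O=3 is one option consistent with column 2 (C + O ≡ M (mod 10), carry-in 1) — take it. So O=3.
Step 6. [col 2: C + O ≡ M (mod 10)] in column 2 we have C+O≡M with carry-in 1; given C=2, O=3 and digits 2,3,4,5,9 already taken and all letters distinct, that pins M to 6, so M=6.
Step 7. [col 4: O + G ≡ E (mod 10)] in column 4 we have O+G≡E with carry-in 0; given O=3, G=4 and digits 2,3,4,5,6,9 already taken and all letters distinct, that pins E to 7, so E=7.
Step 8. [col 5: C + M ≡ Z (mod 10)] column 5: given C=2, M=6, carry-in 0, and digits 2,3,4,5,6,7,9 already taken and all letters distinct, C+M≡Z (mod 10) forces Z=8. So Z=8.

Answer: C=2, E=7, G=4, K=5, M=6, O=3, Q=9, Z=8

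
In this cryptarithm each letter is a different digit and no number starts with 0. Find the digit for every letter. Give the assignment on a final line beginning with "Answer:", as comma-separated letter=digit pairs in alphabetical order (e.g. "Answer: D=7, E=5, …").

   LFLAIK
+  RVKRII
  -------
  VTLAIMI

Step 1. [col 1: K + I ≡ I (mod 10)] in column 1 we have K+I≡I with carry-in 0; given nothing yet and all letters distinct, none taken yet, that pins K to 0. So K=0.
Step 2. [col 1: K + I ≡ I (mod 10)] column 1 (K + I ≡ I (mod 10), carry-in 0) doesn't pin I yet; pick I=3 and continue, so I=3.
Step 3. [col 2: I + I ≡ M (mod 10)] column 2: given I=3, carry-in 0, and digits 0,3 already taken and all letters distinct, I+I≡M (mod 10) forces M=6 ⇒ M=6.
Step 4. [V] V is the leading digit of a 7-digit sum of two 6-digit numbers; the final carry is exactly 1 ⇒ V=1.
Step 5. [col 3: A + R ≡ I (mod 10)] several values work for R in column 3 (A + R ≡ I (mod 10), carry-in 0); try R=4. So R=4.
Step 6. [col 3: A + R ≡ I (mod 10)] column 3: given R=4, I=3, carry-in 0, and digits 0,1,3,4,6 already taken and all letters distinct, A+R≡I (mod 10) forces A=9. So A=9.
Step 7. [col 4: L + K ≡ A (mod 10)] from column 4 (K=0, A=9, carry-in 1, digits 0,1,3,4,6,9 already taken and all letters distinct): L must equal 8 ⇒ L=8.
Step 8. [col 5: F + V ≡ L (mod 10)] from column 5 (V=1, L=8, carry-in 0, digits 0,1,3,4,6,8,9 already taken and all letters distinct): F must equal 7. So F=7.
Step 9. [col 6: L + R ≡ T (mod 10)] column 6: given L=8, R=4, carry-in 0, and digits 0,1,3,4,6,7,8,9 already taken and all letters distinct, L+R≡T (mod 10) forces T=2, so T=2.

Answer: A=9, F=7, I=3, K=0, L=8, M=6, R=4, T=2, V=1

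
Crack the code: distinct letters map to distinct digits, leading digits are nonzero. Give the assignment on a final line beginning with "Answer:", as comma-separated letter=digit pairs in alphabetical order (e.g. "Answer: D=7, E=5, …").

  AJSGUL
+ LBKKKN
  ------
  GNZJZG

Step 1. [col 1: L + N ≡ G (mod 10)] G=8 is one option consistent with column 1 (L + N ≡ G (mod 10), carry-in 0) — take it ⇒ G=8.
Step 2. [col 1: L + N ≡ G (mod 10)] several values work for N in column 1 (L + N ≡ G (mod 10), carry-in 0); try N=3 ⇒ N=3.
Step 3. [col 1: L + N ≡ G (mod 10)] from column 1 (N=3, G=8, carry-in 0, digits 3,8 already taken and all letters distinct): L must equal 5. So L=5.
Step 4. [col 2: U + K ≡ Z (mod 10)] K=6 is one option consistent with column 2 (U + K ≡ Z (mod 10), carry-in 0) — take it, so K=6.
Step 5. [col 2: U + K ≡ Z (mod 10)] no forcing yet in column 2 (carry-in 0); U=1 is free and consistent — try it ⇒ U=1.
Step 6. [col 2: U + K ≡ Z (mod 10)] from column 2 (U=1, K=6, carry-in 0, digits 1,3,5,6,8 already taken and all letters distinct): Z must equal 7 ⇒ Z=7.
Step 7. [col 3: G + K ≡ J (mod 10)] in column 3 we have G+K≡J with carry-in 0; given G=8, K=6 and digits 1,3,5,6,7,8 already taken and all letters distinct, that pins J to 4, so J=4.
Step 8. [col 4: S + K ≡ Z (mod 10)] from column 4 (K=6, Z=7, carry-in 1, digits 1,3,4,5,6,7,8 already taken and all letters distinct): S must equal 0. So S=0.
Step 9. [col 5: J + B ≡ N (mod 10)] column 5 reads J+B+carry(0)=N with J=4, N=3; with digits 0,1,3,4,5,6,7,8 already taken and all letters distinct, the only value for B is 9. So B=9.
Step 10. [col 6: A + L ≡ G (mod 10)] from column 6 (L=5, G=8, carry-in 1, digits 0,1,3,4,5,6,7,8,9 already taken and all letters distinct): A must equal 2, so A=2.

Answer: A=2, B=9, G=8, J=4, K=6, L=5, N=3, S=0, U=1, Z=7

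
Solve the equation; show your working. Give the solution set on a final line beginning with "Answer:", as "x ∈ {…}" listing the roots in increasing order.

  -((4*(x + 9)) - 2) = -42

Step 1. [-((4*(x + 9)) - 2) = -42] leading − — multiply by −1. So neg: (4*(x + 9)) - 2 = 42.
Step 2. [(4*(x + 9)) - 2 = 42] add 2: x sits inside (… - 2). So sub: 4*(x + 9) = 44.
Step 3. [4*(x + 9) = 44] leading coefficient 4: divide by 4, so div: x + 9 = 11.
Step 4. [x + 9 = 11] peel the +9: subtract 9 from each side, so sub: x = 2.

Answer: x ∈ {2}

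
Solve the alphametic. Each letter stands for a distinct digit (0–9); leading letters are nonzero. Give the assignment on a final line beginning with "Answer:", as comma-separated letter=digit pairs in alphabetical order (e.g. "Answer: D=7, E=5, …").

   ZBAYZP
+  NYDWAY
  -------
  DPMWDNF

Step 1. [col 1: P + Y ≡ F (mod 10)] no forcing yet in column 1 (carry-in 0); P=6 is free and consistent — try it ⇒ P=6.
Step 2. [D] D is the leading digit of a 7-digit sum of two 6-digit numbers; the final carry is exactly 1, so D=1.
Step 3. [col 1: P + Y ≡ F (mod 10)] several values work for Y in column 1 (P + Y ≡ F (mod 10), carry-in 0); try Y=9 ⇒ Y=9.
Step 4. [col 1: P + Y ≡ F (mod 10)] from column 1 (P=6, Y=9, carry-in 0, digits 1,6,9 already taken and all letters distinct): F must equal 5 ⇒ F=5.
Step 5. [col 2: Z + A ≡ N (mod 10)] N=8 is one option consistent with column 2 (Z + A ≡ N (mod 10), carry-in 1) — take it. So N=8.
Step 6. [col 2: Z + A ≡ N (mod 10)] no forcing yet in column 2 (carry-in 1); Z=7 is free and consistent — try it ⇒ Z=7.
Step 7. [col 2: Z + A ≡ N (mod 10)] from column 2 (Z=7, N=8, carry-in 1, digits 1,5,6,7,8,9 already taken and all letters distinct): A must equal 0 ⇒ A=0.
Step 8. [col 3: Y + W ≡ D (mod 10)] from column 3 (Y=9, D=1, carry-in 0, digits 0,1,5,6,7,8,9 already taken and all letters distinct): W must equal 2 ⇒ W=2.
Step 9. [col 5: B + Y ≡ M (mod 10)] column 5 reads B+Y+carry(0)=M with Y=9; with digits 0,1,2,5,6,7,8,9 already taken and all letters distinct, the only value for M is 3 ⇒ M=3.
Step 10. [col 5: B + Y ≡ M (mod 10)] column 5 reads B+Y+carry(0)=M with Y=9, M=3; with digits 0,1,2,3,5,6,7,8,9 already taken and all letters distinct, the only value for B is 4, so B=4.

Answer: A=0, B=4, D=1, F=5, M=3, N=8, P=6, W=2, Y=9, Z=7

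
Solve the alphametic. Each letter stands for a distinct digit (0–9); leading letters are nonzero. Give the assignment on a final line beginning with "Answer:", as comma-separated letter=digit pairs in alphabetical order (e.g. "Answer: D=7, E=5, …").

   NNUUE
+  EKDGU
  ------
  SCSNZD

Step 1. [col 1: E + U ≡ D (mod 10)] column 1 (E + U ≡ D (mod 10), carry-in 0) doesn't pin D yet; pick D=2 and continue ⇒ D=2.
Step 2. [col 1: E + U ≡ D (mod 10)] U=5 is one option consistent with column 1 (E + U ≡ D (mod 10), carry-in 0) — take it ⇒ U=5.
Step 3. [S] the sum has 6 digits but both addends have 5; that extra leading digit S is the final carry, namely 1. So S=1.
Step 4. [col 1: E + U ≡ D (mod 10)] in column 1 we have E+U≡D with carry-in 0; given U=5, D=2 and digits 1,2,5 already taken and all letters distinct, that pins E to 7, so E=7.
Step 5. [col 2: U + G ≡ Z (mod 10)] several values work for G in column 2 (U + G ≡ Z (mod 10), carry-in 1); try G=4. So G=4.
Step 6. [col 2: U + G ≡ Z (mod 10)] column 2: given U=5, G=4, carry-in 1, and digits 1,2,4,5,7 already taken and all letters distinct, U+G≡Z (mod 10) forces Z=0. So Z=0.
Step 7. [col 3: U + D ≡ N (mod 10)] in column 3 we have U+D≡N with carry-in 1; given U=5, D=2 and digits 0,1,2,4,5,7 already taken and all letters distinct, that pins N to 8, so N=8.
Step 8. [col 4: N + K ≡ S (mod 10)] in column 4 we have N+K≡S with carry-in 0; given N=8, S=1 and digits 0,1,2,4,5,7,8 already taken and all letters distinct, that pins K to 3 ⇒ K=3.
Step 9. [col 5: N + E ≡ C (mod 10)] in column 5 we have N+E≡C with carry-in 1; given N=8, E=7 and digits 0,1,2,3,4,5,7,8 already taken and all letters distinct, that pins C to 6. So C=6.

Answer: C=6, D=2, E=7, G=4, K=3, N=8, S=1, U=5, Z=0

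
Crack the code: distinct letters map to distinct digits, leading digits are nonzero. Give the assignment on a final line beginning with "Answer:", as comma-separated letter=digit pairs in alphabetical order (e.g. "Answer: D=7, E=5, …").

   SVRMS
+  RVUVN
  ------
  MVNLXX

Step 1. [col 1: S + N ≡ X (mod 10)] column 1 (S + N ≡ X (mod 10), carry-in 0) doesn't pin X yet; pick X=4 and continue. So X=4.
Step 2. [col 1: S + N ≡ X (mod 10)] several values work for S in column 1 (S + N ≡ X (mod 10), carry-in 0); try S=9 ⇒ S=9.
Step 3. [col 1: S + N ≡ X (mod 10)] column 1 reads S+N+carry(0)=X with S=9, X=4; with digits 4,9 already taken and all letters distinct, the only value for N is 5 ⇒ N=5.
Step 4. [col 2: M + V ≡ X (mod 10)] no forcing yet in column 2 (carry-in 1); V=2 is free and consistent — try it, so V=2.
Step 5. [col 2: M + V ≡ X (mod 10)] column 2 reads M+V+carry(1)=X with V=2, X=4; with digits 2,4,5,9 already taken and all letters distinct, the only value for M is 1, so M=1.
Step 6. [col 3: R + U ≡ L (mod 10)] column 3 (R + U ≡ L (mod 10), carry-in 0) doesn't pin R yet; pick R=3 and continue. So R=3.
Step 7. [col 3: R + U ≡ L (mod 10)] in column 3 we have R+U≡L with carry-in 0; given R=3 and digits 1,2,3,4,5,9 already taken and all letters distinct, that pins L to 0, so L=0.
Step 8. [col 3: R + U ≡ L (mod 10)] column 3 reads R+U+carry(0)=L with R=3, L=0; with digits 0,1,2,3,4,5,9 already taken and all letters distinct, the only value for U is 7 ⇒ U=7.

Answer: L=0, M=1, N=5, R=3, S=9, U=7, V=2, X=4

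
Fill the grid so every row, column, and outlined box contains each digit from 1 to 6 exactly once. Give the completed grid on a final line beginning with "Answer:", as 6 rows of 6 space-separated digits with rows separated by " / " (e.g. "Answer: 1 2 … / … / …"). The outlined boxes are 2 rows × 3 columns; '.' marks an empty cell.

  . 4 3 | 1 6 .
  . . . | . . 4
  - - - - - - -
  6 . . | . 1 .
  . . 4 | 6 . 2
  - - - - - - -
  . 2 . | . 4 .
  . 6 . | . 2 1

Step 1. [r6c3∈{5}] nothing but 5 survives at r6c3, so r6c3=5.
Step 2. [r6c4∈{3}] only 3 remains possible at r6c4, so r6c4=3.
Step 3. [r1c6∈{5}] only 5 remains possible at r1c6 ⇒ r1c6=5.
Step 4. [r4c5∈{3,5}] r4c5 is the only open cell in col 5 admitting 5 ⇒ r4c5=5.
Step 5. [r2c1∈{1,2,5}] in col 1, 5 fits only at r2c1, so r2c1=5.
Step 6. [r2c3∈{1,2,6}] 6 has one home in row 2: r2c3, so r2c3=6.
Step 7. [r5c1∈{1,3}] across row 5, 3 lands solely at r5c1. So r5c1=3.
Step 8. [r4c2∈{1,3}] in row 4, 3 fits only at r4c2. So r4c2=3.
Step 9. [r3c3∈{2}] nothing but 2 survives at r3c3, so r3c3=2.
Step 10. [r3c6∈{3}] r3c6 is down to just 3, so r3c6=3.
Step 11. [r5c4∈{5}] only 5 remains possible at r5c4, so r5c4=5.
Step 12. [r2c5∈{3}] r2c5 has the single candidate 3 ⇒ r2c5=3.
Step 13. [r1c1∈{2}] r1c1 has the single candidate 2. So r1c1=2.
Step 14. [r3c2∈{5}] r3c2 is down to just 5. So r3c2=5.
Step 15. [r5c3∈{1}] only 1 remains possible at r5c3 ⇒ r5c3=1.
Step 16. [r3c4∈{4}] r3c4 is down to just 4, so r3c4=4.
Step 17. [r5c6∈{6}] nothing but 6 survives at r5c6 ⇒ r5c6=6.
Step 18. [r2c2∈{1}] r2c2 is down to just 1, so r2c2=1.
Step 19. [r6c1∈{4}] only 4 remains possible at r6c1 ⇒ r6c1=4.
Step 20. [r4c1∈{1}] only 1 remains possible at r4c1 ⇒ r4c1=1.
Step 21. [r2c4∈{2}] r2c4 has the single candidate 2. So r2c4=2.

Answer: 2 4 3 1 6 5 / 5 1 6 2 3 4 / 6 5 2 4 1 3 / 1 3 4 6 5 2 / 3 2 1 5 4 6 / 4 6 5 3 2 1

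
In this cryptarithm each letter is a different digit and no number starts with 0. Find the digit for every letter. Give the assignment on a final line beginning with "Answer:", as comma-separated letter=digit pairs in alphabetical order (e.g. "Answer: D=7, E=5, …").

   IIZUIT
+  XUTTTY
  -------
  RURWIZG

Step 1. [col 1: T + Y ≡ G (mod 10)] column 1 (T + Y ≡ G (mod 10), carry-in 0) doesn't pin G yet; pick G=5 and continue, so G=5.
Step 2. [col 1: T + Y ≡ G (mod 10)] several values work for Y in column 1 (T + Y ≡ G (mod 10), carry-in 0); try Y=3 ⇒ Y=3.
Step 3. [col 1: T + Y ≡ G (mod 10)] in column 1 we have T+Y≡G with carry-in 0; given Y=3, G=5 and digits 3,5 already taken and all letters distinct, that pins T to 2. So T=2.
Step 4. [col 2: I + T ≡ Z (mod 10)] several values work for I in column 2 (I + T ≡ Z (mod 10), carry-in 0); try I=6, so I=6.
Step 5. [col 2: I + T ≡ Z (mod 10)] column 2 reads I+T+carry(0)=Z with I=6, T=2; with digits 2,3,5,6 already taken and all letters distinct, the only value for Z is 8, so Z=8.
Step 6. [R] adding two 6-digit numbers gives at most 6+1 digits, and here it does — R is that final carry and must be 1 ⇒ R=1.
Step 7. [col 3: U + T ≡ I (mod 10)] column 3: given T=2, I=6, carry-in 0, and digits 1,2,3,5,6,8 already taken and all letters distinct, U+T≡I (mod 10) forces U=4. So U=4.
Step 8. [col 4: Z + T ≡ W (mod 10)] column 4: given Z=8, T=2, carry-in 0, and digits 1,2,3,4,5,6,8 already taken and all letters distinct, Z+T≡W (mod 10) forces W=0. So W=0.
Step 9. [col 6: I + X ≡ U (mod 10)] column 6: given I=6, U=4, carry-in 1, and digits 0,1,2,3,4,5,6,8 already taken and all letters distinct, I+X≡U (mod 10) forces X=7 ⇒ X=7.

Answer: G=5, I=6, R=1, T=2, U=4, W=0, X=7, Y=3, Z=8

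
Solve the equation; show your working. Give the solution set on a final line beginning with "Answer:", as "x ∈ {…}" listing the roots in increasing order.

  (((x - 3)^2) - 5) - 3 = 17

Step 1. [(((x - 3)^2) - 5) - 3 = 17] peel the -3: add 3 from each side, so sub: ((x - 3)^2) - 5 = 20.
Step 2. [((x - 3)^2) - 5 = 20] 5 comes off first (add 5) ⇒ sub: (x - 3)^2 = 25.
Step 3. [(x - 3)^2 = 25] √ both sides: 25 ≥ 0 gives two branches. So sqrt: x - 3 = 5 or -5.
Step 4. [x - 3 = 5 or -5] the outer -3 inverts by adding 3. So sub: x = 8 or -2.

Answer: x ∈ {-2, 8}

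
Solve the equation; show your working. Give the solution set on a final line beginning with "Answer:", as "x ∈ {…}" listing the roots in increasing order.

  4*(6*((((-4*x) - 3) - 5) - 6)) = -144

Step 1. [4*(6*((((-4*x) - 3) - 5) - 6)) = -144] LHS = 4·(…); ÷4 both sides ⇒ div: 6*((((-4*x) - 3) - 5) - 6) = -36.
Step 2. [6*((((-4*x) - 3) - 5) - 6) = -36] leading coefficient 6: divide by 6. So div: (((-4*x) - 3) - 5) - 6 = -6.
Step 3. [(((-4*x) - 3) - 5) - 6 = -6] add 6: x sits inside (… - 6). So sub: ((-4*x) - 3) - 5 = 0.
Step 4. [((-4*x) - 3) - 5 = 0] -5 is outermost — add 5 both sides. So sub: (-4*x) - 3 = 5.
Step 5. [(-4*x) - 3 = 5] -3 is outermost — add 3 both sides. So sub: -4*x = 8.
Step 6. [-4*x = 8] -4 out front; divide by -4 ⇒ div: x = -2.

Answer: x ∈ {-2}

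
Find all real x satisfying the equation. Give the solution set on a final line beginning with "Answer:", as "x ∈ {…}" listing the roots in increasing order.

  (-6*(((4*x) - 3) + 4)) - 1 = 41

Step 1. [(-6*(((4*x) - 3) + 4)) - 1 = 41] -1 is outermost — add 1 both sides ⇒ sub: -6*(((4*x) - 3) + 4) = 42.
Step 2. [-6*(((4*x) - 3) + 4) = 42] leading coefficient -6: divide by -6 ⇒ div: ((4*x) - 3) + 4 = -7.
Step 3. [((4*x) - 3) + 4 = -7] +4 is outermost — subtract 4 both sides, so sub: (4*x) - 3 = -11.
Step 4. [(4*x) - 3 = -11] 3 comes off first (add 3). So sub: 4*x = -8.
Step 5. [4*x = -8] 4 out front; divide by 4, so div: x = -2.

Answer: x ∈ {-2}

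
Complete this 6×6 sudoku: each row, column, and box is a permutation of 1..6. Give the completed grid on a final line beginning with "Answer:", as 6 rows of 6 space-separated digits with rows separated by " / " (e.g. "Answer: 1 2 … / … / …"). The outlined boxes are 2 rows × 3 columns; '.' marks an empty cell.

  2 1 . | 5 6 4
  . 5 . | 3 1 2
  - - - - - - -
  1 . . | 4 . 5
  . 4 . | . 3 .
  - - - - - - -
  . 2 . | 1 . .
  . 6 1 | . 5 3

Step 1. [r3c3∈{2,3,6}] across row 3, 6 lands solely at r3c3. So r3c3=6.
Step 2. [r6c1∈{4}] nothing but 4 survives at r6c1 ⇒ r6c1=4.
Step 3. [r4c4∈{2,6}] 6 has one home in col 4: r4c4, so r4c4=6.
Step 4. [r4c1∈{5}] r4c1's peers cover all but 5, so r4c1=5.
Step 5. [r5c1∈{3}] nothing but 3 survives at r5c1, so r5c1=3.
Step 6. [r6c4∈{2}] nothing but 2 survives at r6c4, so r6c4=2.
Step 7. [r4c6∈{1}] r4c6's peers cover all but 1, so r4c6=1.
Step 8. [r2c1∈{6}] r2c1 is down to just 6, so r2c1=6.
Step 9. [r5c3∈{5}] nothing but 5 survives at r5c3 ⇒ r5c3=5.
Step 10. [r2c3∈{4}] only 4 remains possible at r2c3. So r2c3=4.
Step 11. [r5c6∈{6}] only 6 remains possible at r5c6, so r5c6=6.
Step 12. [r3c5∈{2}] nothing but 2 survives at r3c5, so r3c5=2.
Step 13. [r3c2∈{3}] r3c2 is down to just 3 ⇒ r3c2=3.
Step 14. [r1c3∈{3}] nothing but 3 survives at r1c3, so r1c3=3.
Step 15. [r4c3∈{2}] r4c3 is down to just 2 ⇒ r4c3=2.
Step 16. [r5c5∈{4}] only 4 remains possible at r5c5, so r5c5=4.

Answer: 2 1 3 5 6 4 / 6 5 4 3 1 2 / 1 3 6 4 2 5 / 5 4 2 6 3 1 / 3 2 5 1 4 6 / 4 6 1 2 5 3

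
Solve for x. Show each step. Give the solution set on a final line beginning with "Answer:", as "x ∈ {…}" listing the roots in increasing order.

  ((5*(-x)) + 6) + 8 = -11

Step 1. [((5*(-x)) + 6) + 8 = -11] +8 is outermost — subtract 8 both sides, so sub: (5*(-x)) + 6 = -19.
Step 2. [(5*(-x)) + 6 = -19] subtract 6: x sits inside (… + 6), so sub: 5*(-x) = -25.
Step 3. [5*(-x) = -25] 5·(inner) — divide through by 5, so div: -x = -5.
Step 4. [-x = -5] LHS negated; negate both sides ⇒ neg: x = 5.

Answer: x ∈ {5}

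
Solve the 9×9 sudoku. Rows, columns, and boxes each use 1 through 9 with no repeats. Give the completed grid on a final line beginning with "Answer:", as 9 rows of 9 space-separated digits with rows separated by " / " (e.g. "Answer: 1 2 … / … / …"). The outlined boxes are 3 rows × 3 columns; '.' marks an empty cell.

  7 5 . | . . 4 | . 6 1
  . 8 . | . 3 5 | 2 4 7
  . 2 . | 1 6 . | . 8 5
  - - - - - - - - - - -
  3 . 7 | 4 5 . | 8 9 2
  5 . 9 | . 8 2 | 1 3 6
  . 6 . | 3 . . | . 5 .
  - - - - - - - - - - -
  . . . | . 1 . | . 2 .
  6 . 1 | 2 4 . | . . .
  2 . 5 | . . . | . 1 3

Step 1. [r6c7∈{4,7}] in box 6, 7 fits only at r6c7 ⇒ r6c7=7.
Step 2. [r9c5∈{7,9}] across col 5, 7 lands solely at r9c5 ⇒ r9c5=7.
Step 3. [r2c4∈{9}] only 9 remains possible at r2c4, so r2c4=9.
Step 4. [r1c7∈{3,9}] across row 1, 9 lands solely at r1c7 ⇒ r1c7=9.
Step 5. [r7c2∈{3,4,7,9}] across row 7, 7 lands solely at r7c2 ⇒ r7c2=7.
Step 6. [r7c4∈{5,6,8}] in col 4, 5 fits only at r7c4 ⇒ r7c4=5.
Step 7. [r9c4∈{6,8}] 6 has one home in col 4: r9c4. So r9c4=6.
Step 8. [r5c2∈{4}] only 4 remains possible at r5c2, so r5c2=4.
Step 9. [r8c2∈{3,9}] col 2 places 3 nowhere but r8c2, so r8c2=3.
Step 10. [r9c6∈{8,9}] 8 has one home in row 9: r9c6, so r9c6=8.
Step 11. [r8c6∈{9}] nothing but 9 survives at r8c6 ⇒ r8c6=9.
Step 12. [r7c9∈{4,8,9}] r7c9 is the only open cell in col 9 admitting 9, so r7c9=9.
Step 13. [r6c6∈{1}] r6c6 is down to just 1 ⇒ r6c6=1.
Step 14. [r6c1∈{8}] r6c1 is down to just 8. So r6c1=8.
Step 15. [r7c1∈{4}] r7c1's peers cover all but 4 ⇒ r7c1=4.
Step 16. [r3c7∈{3}] only 3 remains possible at r3c7 ⇒ r3c7=3.
Step 17. [r2c1∈{1}] nothing but 1 survives at r2c1. So r2c1=1.
Step 18. [r3c1∈{9}] only 9 remains possible at r3c1, so r3c1=9.
Step 19. [r1c3∈{3}] nothing but 3 survives at r1c3. So r1c3=3.
Step 20. [r8c7∈{5}] only 5 remains possible at r8c7 ⇒ r8c7=5.
Step 21. [r1c4∈{8}] only 8 remains possible at r1c4. So r1c4=8.
Step 22. [r5c4∈{7}] r5c4 has the single candidate 7 ⇒ r5c4=7.
Step 23. [r1c5∈{2}] r1c5 has the single candidate 2, so r1c5=2.
Step 24. [r4c6∈{6}] r4c6 is down to just 6, so r4c6=6.
Step 25. [r6c5∈{9}] r6c5's peers cover all but 9 ⇒ r6c5=9.
Step 26. [r8c8∈{7}] r8c8's peers cover all but 7 ⇒ r8c8=7.
Step 27. [r6c9∈{4}] r6c9 is down to just 4. So r6c9=4.
Step 28. [r3c3∈{4}] nothing but 4 survives at r3c3 ⇒ r3c3=4.
Step 29. [r9c7∈{4}] r9c7 has the single candidate 4 ⇒ r9c7=4.
Step 30. [r2c3∈{6}] r2c3 is down to just 6 ⇒ r2c3=6.
Step 31. [r7c7∈{6}] nothing but 6 survives at r7c7, so r7c7=6.
Step 32. [r3c6∈{7}] r3c6's peers cover all but 7 ⇒ r3c6=7.
Step 33. [r8c9∈{8}] r8c9 is down to just 8 ⇒ r8c9=8.
Step 34. [r6c3∈{2}] only 2 remains possible at r6c3. So r6c3=2.
Step 35. [r7c3∈{8}] r7c3's peers cover all but 8 ⇒ r7c3=8.
Step 36. [r9c2∈{9}] nothing but 9 survives at r9c2 ⇒ r9c2=9.
Step 37. [r7c6∈{3}] nothing but 3 survives at r7c6 ⇒ r7c6=3.
Step 38. [r4c2∈{1}] r4c2 has the single candidate 1, so r4c2=1.

Answer: 7 5 3 8 2 4 9 6 1 / 1 8 6 9 3 5 2 4 7 / 9 2 4 1 6 7 3 8 5 / 3 1 7 4 5 6 8 9 2 / 5 4 9 7 8 2 1 3 6 / 8 6 2 3 9 1 7 5 4 / 4 7 8 5 1 3 6 2 9 / 6 3 1 2 4 9 5 7 8 / 2 9 5 6 7 8 4 1 3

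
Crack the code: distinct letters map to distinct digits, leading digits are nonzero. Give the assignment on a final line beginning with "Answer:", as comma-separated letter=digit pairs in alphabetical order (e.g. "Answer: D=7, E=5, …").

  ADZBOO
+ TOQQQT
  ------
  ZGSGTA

Step 1. [col 1: O + T ≡ A (mod 10)] A=2 is one option consistent with column 1 (O + T ≡ A (mod 10), carry-in 0) — take it. So A=2.
Step 2. [col 1: O + T ≡ A (mod 10)] several values work for O in column 1 (O + T ≡ A (mod 10), carry-in 0); try O=8 ⇒ O=8.
Step 3. [col 1: O + T ≡ A (mod 10)] column 1: given O=8, A=2, carry-in 0, and digits 2,8 already taken and all letters distinct, O+T≡A (mod 10) forces T=4 ⇒ T=4.
Step 4. [col 2: O + Q ≡ T (mod 10)] in column 2 we have O+Q≡T with carry-in 1; given O=8, T=4 and digits 2,4,8 already taken and all letters distinct, that pins Q to 5. So Q=5.
Step 5. [col 3: B + Q ≡ G (mod 10)] G=9 is one option consistent with column 3 (B + Q ≡ G (mod 10), carry-in 1) — take it. So G=9.
Step 6. [col 3: B + Q ≡ G (mod 10)] column 3 reads B+Q+carry(1)=G with Q=5, G=9; with digits 2,4,5,8,9 already taken and all letters distinct, the only value for B is 3. So B=3.
Step 7. [col 4: Z + Q ≡ S (mod 10)] S=1 is one option consistent with column 4 (Z + Q ≡ S (mod 10), carry-in 0) — take it ⇒ S=1.
Step 8. [col 4: Z + Q ≡ S (mod 10)] from column 4 (Q=5, S=1, carry-in 0, digits 1,2,3,4,5,8,9 already taken and all letters distinct): Z must equal 6. So Z=6.
Step 9. [col 5: D + O ≡ G (mod 10)] column 5 reads D+O+carry(1)=G with O=8, G=9; with digits 1,2,3,4,5,6,8,9 already taken and all letters distinct, the only value for D is 0 ⇒ D=0.

Answer: A=2, B=3, D=0, G=9, O=8, Q=5, S=1, T=4, Z=6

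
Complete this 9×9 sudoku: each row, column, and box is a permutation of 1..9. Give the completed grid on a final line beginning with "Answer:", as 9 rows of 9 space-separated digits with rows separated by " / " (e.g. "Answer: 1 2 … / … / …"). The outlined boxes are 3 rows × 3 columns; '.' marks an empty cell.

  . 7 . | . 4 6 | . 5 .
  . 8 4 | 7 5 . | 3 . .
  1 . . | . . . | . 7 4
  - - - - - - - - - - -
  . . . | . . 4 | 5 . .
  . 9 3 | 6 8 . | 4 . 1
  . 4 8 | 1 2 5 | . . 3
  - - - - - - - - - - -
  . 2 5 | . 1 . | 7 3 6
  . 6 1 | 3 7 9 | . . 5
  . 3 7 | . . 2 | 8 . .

Step 1. [r4c4∈{9}] r4c4's peers cover all but 9 ⇒ r4c4=9.
Step 2. [r7c1∈{4,8,9}] r7c1 is the only open cell in row 7 admitting 9 ⇒ r7c1=9.
Step 3. [r5c8∈{2}] nothing but 2 survives at r5c8, so r5c8=2.
Step 4. [r1c9∈{2,8,9}] box 3 places 8 nowhere but r1c9. So r1c9=8.
Step 5. [r2c9∈{2,9}] r2c9 is the only open cell in col 9 admitting 2. So r2c9=2.
Step 6. [r2c8∈{1,6,9}] r2c8 is the only open cell in row 2 admitting 9. So r2c8=9.
Step 7. [r6c8∈{6}] only 6 remains possible at r6c8 ⇒ r6c8=6.
Step 8. [r1c4∈{2}] r1c4 is down to just 2. So r1c4=2.
Step 9. [r4c1∈{2,6,7}] across col 1, 2 lands solely at r4c1. So r4c1=2.
Step 10. [r9c1∈{4}] r9c1's peers cover all but 4. So r9c1=4.
Step 11. [r3c3∈{2,6,9}] 2 has one home in row 3: r3c3. So r3c3=2.
Step 12. [r3c4∈{8}] r3c4 has the single candidate 8, so r3c4=8.
Step 13. [r4c5∈{3}] only 3 remains possible at r4c5. So r4c5=3.
Step 14. [r5c1∈{5,7}] in row 5, 5 fits only at r5c1. So r5c1=5.
Step 15. [r9c5∈{6}] nothing but 6 survives at r9c5. So r9c5=6.
Step 16. [r8c7∈{2}] only 2 remains possible at r8c7. So r8c7=2.
Step 17. [r9c9∈{9}] only 9 remains possible at r9c9 ⇒ r9c9=9.
Step 18. [r8c1∈{8}] r8c1's peers cover all but 8. So r8c1=8.
Step 19. [r3c2∈{5}] nothing but 5 survives at r3c2. So r3c2=5.
Step 20. [r2c6∈{1}] r2c6 has the single candidate 1, so r2c6=1.
Step 21. [r4c3∈{6}] r4c3's peers cover all but 6 ⇒ r4c3=6.
Step 22. [r7c4∈{4}] only 4 remains possible at r7c4. So r7c4=4.
Step 23. [r5c6∈{7}] r5c6 is down to just 7, so r5c6=7.
Step 24. [r1c7∈{1}] nothing but 1 survives at r1c7 ⇒ r1c7=1.
Step 25. [r7c6∈{8}] r7c6 has the single candidate 8, so r7c6=8.
Step 26. [r4c2∈{1}] only 1 remains possible at r4c2, so r4c2=1.
Step 27. [r3c7∈{6}] r3c7 is down to just 6. So r3c7=6.
Step 28. [r1c3∈{9}] r1c3's peers cover all but 9 ⇒ r1c3=9.
Step 29. [r9c8∈{1}] r9c8's peers cover all but 1. So r9c8=1.
Step 30. [r6c7∈{9}] r6c7 has the single candidate 9. So r6c7=9.
Step 31. [r4c9∈{7}] r4c9 is down to just 7 ⇒ r4c9=7.
Step 32. [r9c4∈{5}] only 5 remains possible at r9c4, so r9c4=5.
Step 33. [r8c8∈{4}] r8c8 is down to just 4, so r8c8=4.
Step 34. [r3c5∈{9}] nothing but 9 survives at r3c5. So r3c5=9.
Step 35. [r2c1∈{6}] r2c1 is down to just 6, so r2c1=6.
Step 36. [r1c1∈{3}] r1c1 has the single candidate 3, so r1c1=3.
Step 37. [r3c6∈{3}] only 3 remains possible at r3c6. So r3c6=3.
Step 38. [r6c1∈{7}] r6c1 is down to just 7 ⇒ r6c1=7.
Step 39. [r4c8∈{8}] r4c8's peers cover all but 8, so r4c8=8.

Answer: 3 7 9 2 4 6 1 5 8 / 6 8 4 7 5 1 3 9 2 / 1 5 2 8 9 3 6 7 4 / 2 1 6 9 3 4 5 8 7 / 5 9 3 6 8 7 4 2 1 / 7 4 8 1 2 5 9 6 3 / 9 2 5 4 1 8 7 3 6 / 8 6 1 3 7 9 2 4 5 / 4 3 7 5 6 2 8 1 9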